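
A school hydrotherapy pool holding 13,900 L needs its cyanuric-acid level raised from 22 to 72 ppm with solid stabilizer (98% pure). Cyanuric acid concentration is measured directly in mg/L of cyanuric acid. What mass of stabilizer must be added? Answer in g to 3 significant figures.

709 g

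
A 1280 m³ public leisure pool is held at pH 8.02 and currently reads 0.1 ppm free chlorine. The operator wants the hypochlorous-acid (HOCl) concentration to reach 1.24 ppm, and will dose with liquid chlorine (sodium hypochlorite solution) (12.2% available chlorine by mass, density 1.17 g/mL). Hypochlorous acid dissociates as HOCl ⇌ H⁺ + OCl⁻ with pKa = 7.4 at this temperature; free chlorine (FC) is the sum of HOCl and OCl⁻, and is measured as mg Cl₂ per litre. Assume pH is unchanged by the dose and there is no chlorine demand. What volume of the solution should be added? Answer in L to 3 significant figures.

56.6 L

Volume: 1280 m³ = 1,280,000 L.
[OCl⁻]/[HOCl] = 10^(pH − pKa) = 10^(8.02 − 7.4) = 4.169; fraction as HOCl = 1/(1 + 4.169) = 0.1935.
Free chlorine required for 1.24 ppm HOCl: 1.24 / 0.1935 = 6.409 ppm.
FC to add: 6.409 − 0.1 = 6.309 mg/L as Cl₂.
Cl₂ equivalent: 6.309 mg/L × 1,280,000 L = 8076 g.
Product at 12.2% available Cl: 8076 / 0.122 = 66,190 g.
Volume: 66,190 g ÷ 1.17 g/mL = 56,580 mL.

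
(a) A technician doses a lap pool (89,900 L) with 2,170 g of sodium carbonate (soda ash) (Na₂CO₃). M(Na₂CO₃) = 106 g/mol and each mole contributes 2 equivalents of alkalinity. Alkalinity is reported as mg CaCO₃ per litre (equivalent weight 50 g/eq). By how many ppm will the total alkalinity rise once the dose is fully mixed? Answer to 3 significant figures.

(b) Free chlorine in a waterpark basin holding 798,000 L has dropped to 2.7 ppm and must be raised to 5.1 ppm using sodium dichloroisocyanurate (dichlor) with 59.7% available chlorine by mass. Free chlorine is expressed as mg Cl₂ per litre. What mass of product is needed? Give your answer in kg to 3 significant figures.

(a) Moles of Na₂CO₃: 2,170 g ÷ 106 g/mol = 20.47 mol → 40.94 eq of alkalinity.
(a) As CaCO₃: 40.94 eq × 50 g/eq = 2047 g.
(a) Rise: 2047 g / 89,900 L × 1000 = 22.77 mg/L.

(b) Chlorine deficit: 5.1 − 2.7 = 2.4 ppm = 2.4 mg/L as Cl₂.
(b) Cl₂ equivalent needed: 2.4 mg/L × 798,000 L = 1,915,000 mg = 1915 g.
(b) Product at 59.7% available chlorine: 1915 / 0.597 = 3208 g.

(a) 22.8 ppm; (b) 3.21 kg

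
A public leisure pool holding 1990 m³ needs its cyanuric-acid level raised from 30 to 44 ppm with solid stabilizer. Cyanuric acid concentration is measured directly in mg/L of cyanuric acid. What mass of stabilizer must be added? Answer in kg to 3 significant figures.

27.9 kg

Volume: 1990 m³ = 1,990,000 L.
CYA to add: (44 − 30) = 14 mg/L × 1,990,000 L = 27,860 g cyanuric acid.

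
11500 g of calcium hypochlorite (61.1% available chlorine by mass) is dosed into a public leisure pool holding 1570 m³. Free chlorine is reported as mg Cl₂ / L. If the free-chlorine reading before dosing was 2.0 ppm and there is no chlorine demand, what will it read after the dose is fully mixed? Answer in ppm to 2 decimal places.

Volume: 1570 m³ = 1,570,000 L.
Available chlorine delivered: 11,500 g × 0.611 = 7026 g as Cl₂.
Concentration rise: 7026 g / 1,570,000 L = 4.475 mg/L = 4.48 ppm.
Final FC: 2.0 + 4.48 = 6.48 ppm.

6.48 ppm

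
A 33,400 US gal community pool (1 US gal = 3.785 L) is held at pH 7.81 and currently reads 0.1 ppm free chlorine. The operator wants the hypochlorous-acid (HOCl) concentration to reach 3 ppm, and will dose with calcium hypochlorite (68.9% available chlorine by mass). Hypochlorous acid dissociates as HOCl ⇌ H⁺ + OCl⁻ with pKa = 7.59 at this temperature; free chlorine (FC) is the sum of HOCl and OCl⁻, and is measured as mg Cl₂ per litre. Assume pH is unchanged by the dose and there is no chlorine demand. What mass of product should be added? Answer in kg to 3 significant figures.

1.45 kg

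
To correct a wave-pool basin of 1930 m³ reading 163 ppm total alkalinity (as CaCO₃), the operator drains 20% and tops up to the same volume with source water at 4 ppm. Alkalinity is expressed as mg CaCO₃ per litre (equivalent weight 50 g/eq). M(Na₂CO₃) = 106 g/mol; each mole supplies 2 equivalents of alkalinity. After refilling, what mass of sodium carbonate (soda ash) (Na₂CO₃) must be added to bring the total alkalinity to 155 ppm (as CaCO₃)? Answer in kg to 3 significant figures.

48.7 kg

Volume: 1930 m³ = 1,930,000 L.
After draining 20% and refilling: 163 × 0.80 + 4 × 0.20 = 131.2 ppm.
Deficit to target: 155 − 131.2 = 23.8 mg/L.
As CaCO₃: 23.8 mg/L × 1,930,000 L = 45,930 g; ÷ 50 g/eq ÷ 2 = 459.3 mol Na₂CO₃.
Mass: 459.3 × 106 = 48,690 g.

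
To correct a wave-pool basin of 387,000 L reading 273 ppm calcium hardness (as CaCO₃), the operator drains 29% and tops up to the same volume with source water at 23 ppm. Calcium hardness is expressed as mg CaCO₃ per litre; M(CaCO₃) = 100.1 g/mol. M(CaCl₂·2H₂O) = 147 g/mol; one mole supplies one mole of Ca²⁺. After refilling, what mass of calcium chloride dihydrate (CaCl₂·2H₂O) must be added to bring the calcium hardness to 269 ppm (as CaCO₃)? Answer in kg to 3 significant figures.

After draining 29% and refilling: 273 × 0.71 + 23 × 0.29 = 200.5 ppm.
Deficit to target: 269 − 200.5 = 68.5 mg/L.
As CaCO₃: 68.5 mg/L × 387,000 L = 26,510 g; ÷ 100.1 = 264.8 mol Ca²⁺.
Mass: 264.8 × 147 = 38,930 g.

38.9 kg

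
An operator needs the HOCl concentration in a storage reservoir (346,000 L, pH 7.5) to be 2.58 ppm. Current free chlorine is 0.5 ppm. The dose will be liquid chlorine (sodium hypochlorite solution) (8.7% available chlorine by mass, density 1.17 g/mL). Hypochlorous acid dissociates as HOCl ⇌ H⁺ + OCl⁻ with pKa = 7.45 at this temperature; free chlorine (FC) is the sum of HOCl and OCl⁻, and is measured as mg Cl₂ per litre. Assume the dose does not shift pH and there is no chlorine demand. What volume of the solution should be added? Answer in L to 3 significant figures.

[OCl⁻]/[HOCl] = 10^(pH − pKa) = 10^(7.5 − 7.45) = 1.122; fraction as HOCl = 1/(1 + 1.122) = 0.4712.
Free chlorine required for 2.58 ppm HOCl: 2.58 / 0.4712 = 5.475 ppm.
FC to add: 5.475 − 0.5 = 4.975 mg/L as Cl₂.
Cl₂ equivalent: 4.975 mg/L × 346,000 L = 1721 g.
Product at 8.7% available Cl: 1721 / 0.087 = 19,780 g.
Volume: 19,780 g ÷ 1.17 g/mL = 16,910 mL.

16.9 L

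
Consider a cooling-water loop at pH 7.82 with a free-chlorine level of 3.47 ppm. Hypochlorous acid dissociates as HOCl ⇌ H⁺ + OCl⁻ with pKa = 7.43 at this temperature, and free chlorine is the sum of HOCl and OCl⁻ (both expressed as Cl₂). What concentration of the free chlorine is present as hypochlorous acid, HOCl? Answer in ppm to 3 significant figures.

[OCl⁻]/[HOCl] = 10^(pH − pKa) = 10^(7.82 − 7.43) = 10^0.39 = 2.455.
Fraction as HOCl = 1 / (1 + 2.455) = 0.2895.
HOCl = 0.2895 × 3.47 ppm = 1.004 ppm.

1.00 ppm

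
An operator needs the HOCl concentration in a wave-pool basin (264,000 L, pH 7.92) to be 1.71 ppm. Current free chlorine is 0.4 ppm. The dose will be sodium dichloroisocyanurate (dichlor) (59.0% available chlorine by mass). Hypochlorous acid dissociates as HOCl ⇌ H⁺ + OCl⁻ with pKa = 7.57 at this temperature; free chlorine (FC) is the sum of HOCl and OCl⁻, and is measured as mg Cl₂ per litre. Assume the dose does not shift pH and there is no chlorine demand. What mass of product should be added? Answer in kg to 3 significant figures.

2.30 kg

[OCl⁻]/[HOCl] = 10^(pH − pKa) = 10^(7.92 − 7.57) = 2.239; fraction as HOCl = 1/(1 + 2.239) = 0.3088.
Free chlorine required for 1.71 ppm HOCl: 1.71 / 0.3088 = 5.538 ppm.
FC to add: 5.538 − 0.4 = 5.138 mg/L as Cl₂.
Cl₂ equivalent: 5.138 mg/L × 264,000 L = 1356 g.
Product at 59.0% available Cl: 1356 / 0.59 = 2299 g.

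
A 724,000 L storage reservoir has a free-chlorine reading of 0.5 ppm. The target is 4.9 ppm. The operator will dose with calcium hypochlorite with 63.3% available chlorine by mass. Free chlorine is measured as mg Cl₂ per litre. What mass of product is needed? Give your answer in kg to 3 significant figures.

5.03 kg

Chlorine deficit: 4.9 − 0.5 = 4.4 ppm = 4.4 mg/L as Cl₂.
Cl₂ equivalent needed: 4.4 mg/L × 724,000 L = 3,186,000 mg = 3186 g.
Product at 63.3% available chlorine: 3186 / 0.633 = 5033 g.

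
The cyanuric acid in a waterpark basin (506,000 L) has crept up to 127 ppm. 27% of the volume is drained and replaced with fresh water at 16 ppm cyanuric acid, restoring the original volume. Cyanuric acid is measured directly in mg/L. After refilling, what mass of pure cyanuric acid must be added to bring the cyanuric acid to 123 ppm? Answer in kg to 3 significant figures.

After draining 27% and refilling: 127 × 0.73 + 16 × 0.27 = 97.03 ppm.
Deficit to target: 123 − 97.03 = 25.97 mg/L.
Mass: 25.97 mg/L × 506,000 L = 13,140 g cyanuric acid.

13.1 kg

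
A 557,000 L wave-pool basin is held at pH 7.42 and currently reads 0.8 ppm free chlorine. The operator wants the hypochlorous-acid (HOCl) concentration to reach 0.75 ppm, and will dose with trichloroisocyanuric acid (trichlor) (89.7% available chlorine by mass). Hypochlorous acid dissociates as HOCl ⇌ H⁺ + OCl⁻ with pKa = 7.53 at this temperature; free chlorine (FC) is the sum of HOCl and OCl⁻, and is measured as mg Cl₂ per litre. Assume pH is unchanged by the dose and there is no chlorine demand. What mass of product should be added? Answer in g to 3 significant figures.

330 g

[OCl⁻]/[HOCl] = 10^(pH − pKa) = 10^(7.42 − 7.53) = 0.7762; fraction as HOCl = 1/(1 + 0.7762) = 0.563.
Free chlorine required for 0.75 ppm HOCl: 0.75 / 0.563 = 1.332 ppm.
FC to add: 1.332 − 0.8 = 0.5322 mg/L as Cl₂.
Cl₂ equivalent: 0.5322 mg/L × 557,000 L = 296.4 g.
Product at 89.7% available Cl: 296.4 / 0.897 = 330.5 g.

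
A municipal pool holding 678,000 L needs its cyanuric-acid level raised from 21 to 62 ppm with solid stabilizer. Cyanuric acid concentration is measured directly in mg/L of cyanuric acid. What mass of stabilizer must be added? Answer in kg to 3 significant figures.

CYA to add: (62 − 21) = 41 mg/L × 678,000 L = 27,800 g cyanuric acid.

27.8 kg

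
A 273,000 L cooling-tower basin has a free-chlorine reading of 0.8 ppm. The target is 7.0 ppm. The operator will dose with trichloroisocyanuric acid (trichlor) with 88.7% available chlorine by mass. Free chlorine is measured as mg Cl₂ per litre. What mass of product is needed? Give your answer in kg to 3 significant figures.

1.91 kg

Chlorine deficit: 7.0 − 0.8 = 6.2 ppm = 6.2 mg/L as Cl₂.
Cl₂ equivalent needed: 6.2 mg/L × 273,000 L = 1,693,000 mg = 1693 g.
Product at 88.7% available chlorine: 1693 / 0.887 = 1908 g.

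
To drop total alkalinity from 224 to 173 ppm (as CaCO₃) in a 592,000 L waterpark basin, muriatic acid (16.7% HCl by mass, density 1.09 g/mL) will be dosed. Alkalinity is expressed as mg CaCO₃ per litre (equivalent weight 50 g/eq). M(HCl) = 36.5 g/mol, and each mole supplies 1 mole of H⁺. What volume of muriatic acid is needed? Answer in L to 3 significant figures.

121 L

Alkalinity to neutralize: (224 − 173) = 51 mg/L as CaCO₃ × 592,000 L = 30,190 g as CaCO₃.
Equivalents of H⁺ required: 30,190 ÷ 50 g/eq = 603.8 eq = 603.8 mol HCl.
Mass of HCl: 603.8 × 36.5 = 22,040 g.
Mass of 16.7% solution: 22,040 / 0.167 = 132,000 g.
Volume: 132,000 g ÷ 1.09 g/mL = 121,100 mL.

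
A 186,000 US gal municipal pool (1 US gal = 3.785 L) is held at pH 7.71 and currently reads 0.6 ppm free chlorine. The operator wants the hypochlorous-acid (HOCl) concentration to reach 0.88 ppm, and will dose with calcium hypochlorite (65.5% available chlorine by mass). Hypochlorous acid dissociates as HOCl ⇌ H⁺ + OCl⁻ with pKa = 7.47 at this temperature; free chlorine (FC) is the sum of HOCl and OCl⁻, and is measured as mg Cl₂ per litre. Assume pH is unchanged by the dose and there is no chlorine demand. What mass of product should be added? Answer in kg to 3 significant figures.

Volume: 186,000 US gal × 3.785 L/gal = 704,010 L.
[OCl⁻]/[HOCl] = 10^(pH − pKa) = 10^(7.71 − 7.47) = 1.738; fraction as HOCl = 1/(1 + 1.738) = 0.3653.
Free chlorine required for 0.88 ppm HOCl: 0.88 / 0.3653 = 2.409 ppm.
FC to add: 2.409 − 0.6 = 1.809 mg/L as Cl₂.
Cl₂ equivalent: 1.809 mg/L × 704,010 L = 1274 g.
Product at 65.5% available Cl: 1274 / 0.655 = 1945 g.

1.94 kg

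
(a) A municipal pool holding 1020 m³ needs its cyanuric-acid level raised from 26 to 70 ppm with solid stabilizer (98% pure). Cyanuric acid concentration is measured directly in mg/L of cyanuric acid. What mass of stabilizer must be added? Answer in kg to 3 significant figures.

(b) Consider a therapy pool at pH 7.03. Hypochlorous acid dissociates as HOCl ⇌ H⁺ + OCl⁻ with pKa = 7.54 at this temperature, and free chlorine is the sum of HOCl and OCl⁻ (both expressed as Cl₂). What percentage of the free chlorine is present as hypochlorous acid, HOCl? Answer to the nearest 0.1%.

(a) 45.8 kg; (b) 76.4%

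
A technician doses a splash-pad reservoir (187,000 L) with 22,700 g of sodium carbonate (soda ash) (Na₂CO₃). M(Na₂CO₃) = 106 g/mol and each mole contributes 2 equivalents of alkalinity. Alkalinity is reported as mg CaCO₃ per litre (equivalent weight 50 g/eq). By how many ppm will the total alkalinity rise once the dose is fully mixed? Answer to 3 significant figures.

115 ppm

Moles of Na₂CO₃: 22,700 g ÷ 106 g/mol = 214.2 mol → 428.3 eq of alkalinity.
As CaCO₃: 428.3 eq × 50 g/eq = 21,420 g.
Rise: 21,420 g / 187,000 L × 1000 = 114.5 mg/L.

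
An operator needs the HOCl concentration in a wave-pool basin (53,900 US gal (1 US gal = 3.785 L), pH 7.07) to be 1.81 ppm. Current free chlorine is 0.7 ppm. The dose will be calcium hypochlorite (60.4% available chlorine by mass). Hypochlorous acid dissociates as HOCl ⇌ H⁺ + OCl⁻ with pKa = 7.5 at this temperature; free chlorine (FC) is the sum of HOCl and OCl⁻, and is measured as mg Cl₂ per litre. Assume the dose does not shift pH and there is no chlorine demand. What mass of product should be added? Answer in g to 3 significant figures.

Volume: 53,900 US gal × 3.785 L/gal = 204,012 L.
[OCl⁻]/[HOCl] = 10^(pH − pKa) = 10^(7.07 − 7.5) = 0.3715; fraction as HOCl = 1/(1 + 0.3715) = 0.7291.
Free chlorine required for 1.81 ppm HOCl: 1.81 / 0.7291 = 2.482 ppm.
FC to add: 2.482 − 0.7 = 1.782 mg/L as Cl₂.
Cl₂ equivalent: 1.782 mg/L × 204,012 L = 363.6 g.
Product at 60.4% available Cl: 363.6 / 0.604 = 602.1 g.

602 g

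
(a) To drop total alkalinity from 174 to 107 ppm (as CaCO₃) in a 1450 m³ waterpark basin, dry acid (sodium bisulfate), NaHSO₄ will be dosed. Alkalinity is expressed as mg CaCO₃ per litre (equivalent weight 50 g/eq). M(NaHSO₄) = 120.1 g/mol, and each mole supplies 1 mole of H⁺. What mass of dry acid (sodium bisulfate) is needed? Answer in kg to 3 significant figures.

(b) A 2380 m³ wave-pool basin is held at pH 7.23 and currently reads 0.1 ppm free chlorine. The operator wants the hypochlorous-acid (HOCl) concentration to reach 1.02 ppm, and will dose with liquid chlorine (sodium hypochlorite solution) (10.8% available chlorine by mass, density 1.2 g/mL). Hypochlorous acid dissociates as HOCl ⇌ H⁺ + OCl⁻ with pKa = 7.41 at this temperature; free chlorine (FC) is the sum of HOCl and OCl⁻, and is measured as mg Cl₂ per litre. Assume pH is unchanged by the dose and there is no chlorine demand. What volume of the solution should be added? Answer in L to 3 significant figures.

(a) 233 kg; (b) 29.3 L

(a) Volume: 1450 m³ = 1,450,000 L.
(a) Alkalinity to neutralize: (174 − 107) = 67 mg/L as CaCO₃ × 1,450,000 L = 97,150 g as CaCO₃.
(a) Equivalents of H⁺ required: 97,150 ÷ 50 g/eq = 1943 eq = 1943 mol NaHSO₄.
(a) Mass of NaHSO₄: 1943 × 120.1 = 233,400 g.

(b) Volume: 2380 m³ = 2,380,000 L.
(b) [OCl⁻]/[HOCl] = 10^(pH − pKa) = 10^(7.23 − 7.41) = 0.6607; fraction as HOCl = 1/(1 + 0.6607) = 0.6022.
(b) Free chlorine required for 1.02 ppm HOCl: 1.02 / 0.6022 = 1.694 ppm.
(b) FC to add: 1.694 − 0.1 = 1.594 mg/L as Cl₂.
(b) Cl₂ equivalent: 1.594 mg/L × 2,380,000 L = 3793 g.
(b) Product at 10.8% available Cl: 3793 / 0.108 = 35,120 g.
(b) Volume: 35,120 g ÷ 1.2 g/mL = 29,270 mL.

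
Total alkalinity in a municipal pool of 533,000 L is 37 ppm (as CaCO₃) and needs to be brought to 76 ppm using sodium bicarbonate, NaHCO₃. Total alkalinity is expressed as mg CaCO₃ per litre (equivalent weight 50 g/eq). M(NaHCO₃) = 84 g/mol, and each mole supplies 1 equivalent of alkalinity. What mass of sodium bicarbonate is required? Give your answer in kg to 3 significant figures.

34.9 kg

Alkalinity to add: (76 − 37) = 39 mg/L as CaCO₃ × 533,000 L = 20,790 g as CaCO₃.
Equivalents: 20,790 g ÷ 50 g/eq = 415.7 eq.
NaHCO₃ supplies 1 eq per mole → 415.7 mol.
Mass: 415.7 mol × 84 g/mol = 34,920 g.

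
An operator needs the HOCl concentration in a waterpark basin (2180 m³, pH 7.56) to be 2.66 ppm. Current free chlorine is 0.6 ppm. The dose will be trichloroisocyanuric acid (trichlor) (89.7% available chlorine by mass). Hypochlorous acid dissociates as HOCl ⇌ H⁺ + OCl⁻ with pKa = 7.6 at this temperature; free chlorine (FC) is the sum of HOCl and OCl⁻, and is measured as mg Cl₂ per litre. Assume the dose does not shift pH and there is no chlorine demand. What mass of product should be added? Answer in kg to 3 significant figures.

10.9 kg

Volume: 2180 m³ = 2,180,000 L.
[OCl⁻]/[HOCl] = 10^(pH − pKa) = 10^(7.56 − 7.6) = 0.912; fraction as HOCl = 1/(1 + 0.912) = 0.523.
Free chlorine required for 2.66 ppm HOCl: 2.66 / 0.523 = 5.086 ppm.
FC to add: 5.086 − 0.6 = 4.486 mg/L as Cl₂.
Cl₂ equivalent: 4.486 mg/L × 2,180,000 L = 9779 g.
Product at 89.7% available Cl: 9779 / 0.897 = 10,900 g.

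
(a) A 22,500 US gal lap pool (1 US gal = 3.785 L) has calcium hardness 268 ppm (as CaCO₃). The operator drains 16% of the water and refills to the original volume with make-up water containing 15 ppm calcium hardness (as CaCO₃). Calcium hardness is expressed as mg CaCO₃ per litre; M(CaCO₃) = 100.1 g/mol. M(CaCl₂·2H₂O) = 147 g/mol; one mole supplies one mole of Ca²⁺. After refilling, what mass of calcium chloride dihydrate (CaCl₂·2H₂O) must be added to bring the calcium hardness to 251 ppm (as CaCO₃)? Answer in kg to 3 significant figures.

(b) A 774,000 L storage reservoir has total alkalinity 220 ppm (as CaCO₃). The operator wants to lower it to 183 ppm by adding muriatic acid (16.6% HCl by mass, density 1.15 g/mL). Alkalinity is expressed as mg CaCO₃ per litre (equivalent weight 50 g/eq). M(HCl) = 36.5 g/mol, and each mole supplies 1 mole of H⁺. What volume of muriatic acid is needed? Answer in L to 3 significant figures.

(a) Volume: 22,500 US gal × 3.785 L/gal = 85,162 L.
(a) After draining 16% and refilling: 268 × 0.84 + 15 × 0.16 = 227.52 ppm.
(a) Deficit to target: 251 − 227.52 = 23.48 mg/L.
(a) As CaCO₃: 23.48 mg/L × 85,162 L = 2000 g; ÷ 100.1 = 19.98 mol Ca²⁺.
(a) Mass: 19.98 × 147 = 2936 g.

(b) Alkalinity to neutralize: (220 − 183) = 37 mg/L as CaCO₃ × 774,000 L = 28,640 g as CaCO₃.
(b) Equivalents of H⁺ required: 28,640 ÷ 50 g/eq = 572.8 eq = 572.8 mol HCl.
(b) Mass of HCl: 572.8 × 36.5 = 20,910 g.
(b) Mass of 16.6% solution: 20,910 / 0.166 = 125,900 g.
(b) Volume: 125,900 g ÷ 1.15 g/mL = 109,500 mL.

(a) 2.94 kg; (b) 110 L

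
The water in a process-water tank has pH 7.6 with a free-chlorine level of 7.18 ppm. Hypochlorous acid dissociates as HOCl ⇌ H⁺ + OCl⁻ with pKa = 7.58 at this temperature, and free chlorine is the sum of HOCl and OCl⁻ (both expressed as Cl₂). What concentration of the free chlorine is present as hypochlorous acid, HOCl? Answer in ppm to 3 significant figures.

3.51 ppm

[OCl⁻]/[HOCl] = 10^(pH − pKa) = 10^(7.6 − 7.58) = 10^0.02 = 1.047.
Fraction as HOCl = 1 / (1 + 1.047) = 0.4885.
HOCl = 0.4885 × 7.18 ppm = 3.507 ppm.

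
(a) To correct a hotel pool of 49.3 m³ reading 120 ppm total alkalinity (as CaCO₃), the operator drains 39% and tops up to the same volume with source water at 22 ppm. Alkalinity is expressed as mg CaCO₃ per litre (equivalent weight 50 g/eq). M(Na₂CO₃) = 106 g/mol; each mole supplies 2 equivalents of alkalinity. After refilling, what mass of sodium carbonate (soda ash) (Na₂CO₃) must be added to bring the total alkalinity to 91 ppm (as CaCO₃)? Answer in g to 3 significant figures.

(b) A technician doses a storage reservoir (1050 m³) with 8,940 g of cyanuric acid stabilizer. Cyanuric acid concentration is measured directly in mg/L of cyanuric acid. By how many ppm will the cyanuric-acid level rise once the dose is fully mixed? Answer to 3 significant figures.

(a) Volume: 49.3 m³ = 49,300 L.
(a) After draining 39% and refilling: 120 × 0.61 + 22 × 0.39 = 81.78 ppm.
(a) Deficit to target: 91 − 81.78 = 9.22 mg/L.
(a) As CaCO₃: 9.22 mg/L × 49,300 L = 454.5 g; ÷ 50 g/eq ÷ 2 = 4.545 mol Na₂CO₃.
(a) Mass: 4.545 × 106 = 481.8 g.

(b) Volume: 1050 m³ = 1,050,000 L.
(b) Rise: 8,940 g / 1,050,000 L × 1000 = 8.514 mg/L.

(a) 482 g; (b) 8.51 ppm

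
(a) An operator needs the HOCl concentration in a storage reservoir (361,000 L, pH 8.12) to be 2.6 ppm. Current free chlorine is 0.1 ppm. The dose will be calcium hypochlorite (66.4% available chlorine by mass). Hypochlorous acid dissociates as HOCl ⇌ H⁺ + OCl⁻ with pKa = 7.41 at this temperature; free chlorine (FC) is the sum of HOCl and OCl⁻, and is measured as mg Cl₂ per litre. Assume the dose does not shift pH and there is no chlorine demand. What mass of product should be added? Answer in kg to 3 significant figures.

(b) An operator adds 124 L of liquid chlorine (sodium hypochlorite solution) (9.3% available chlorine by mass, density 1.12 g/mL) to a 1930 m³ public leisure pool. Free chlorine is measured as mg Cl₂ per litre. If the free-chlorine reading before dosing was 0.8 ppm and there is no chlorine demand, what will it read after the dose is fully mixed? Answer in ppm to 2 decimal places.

(a) 8.61 kg; (b) 7.49 ppm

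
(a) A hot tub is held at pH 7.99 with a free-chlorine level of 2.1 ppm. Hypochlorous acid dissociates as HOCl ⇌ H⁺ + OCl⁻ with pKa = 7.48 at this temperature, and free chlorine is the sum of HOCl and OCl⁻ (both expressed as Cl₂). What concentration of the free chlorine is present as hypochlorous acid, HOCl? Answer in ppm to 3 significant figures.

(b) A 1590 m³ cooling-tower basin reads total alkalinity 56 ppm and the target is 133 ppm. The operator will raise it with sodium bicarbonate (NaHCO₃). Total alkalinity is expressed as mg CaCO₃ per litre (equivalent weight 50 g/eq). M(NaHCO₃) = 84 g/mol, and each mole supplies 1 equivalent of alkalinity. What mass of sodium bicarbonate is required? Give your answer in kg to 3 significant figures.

(a) [OCl⁻]/[HOCl] = 10^(pH − pKa) = 10^(7.99 − 7.48) = 10^0.51 = 3.236.
(a) Fraction as HOCl = 1 / (1 + 3.236) = 0.2361.
(a) HOCl = 0.2361 × 2.1 ppm = 0.4958 ppm.

(b) Volume: 1590 m³ = 1,590,000 L.
(b) Alkalinity to add: (133 − 56) = 77 mg/L as CaCO₃ × 1,590,000 L = 122,400 g as CaCO₃.
(b) Equivalents: 122,400 g ÷ 50 g/eq = 2449 eq.
(b) NaHCO₃ supplies 1 eq per mole → 2449 mol.
(b) Mass: 2449 mol × 84 g/mol = 205,700 g.

(a) 0.496 ppm; (b) 206 kg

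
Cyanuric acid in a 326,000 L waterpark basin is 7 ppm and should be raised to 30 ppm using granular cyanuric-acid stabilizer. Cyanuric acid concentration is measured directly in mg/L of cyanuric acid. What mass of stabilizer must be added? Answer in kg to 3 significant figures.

CYA to add: (30 − 7) = 23 mg/L × 326,000 L = 7498 g cyanuric acid.

7.50 kg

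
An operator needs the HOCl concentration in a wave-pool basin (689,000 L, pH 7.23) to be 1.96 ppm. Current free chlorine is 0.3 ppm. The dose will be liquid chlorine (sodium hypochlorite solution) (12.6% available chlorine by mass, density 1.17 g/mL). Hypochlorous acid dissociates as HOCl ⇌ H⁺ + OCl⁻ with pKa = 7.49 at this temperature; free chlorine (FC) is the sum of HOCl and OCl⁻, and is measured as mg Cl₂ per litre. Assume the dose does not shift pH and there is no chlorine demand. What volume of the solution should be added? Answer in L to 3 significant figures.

12.8 L

[OCl⁻]/[HOCl] = 10^(pH − pKa) = 10^(7.23 − 7.49) = 0.5495; fraction as HOCl = 1/(1 + 0.5495) = 0.6454.
Free chlorine required for 1.96 ppm HOCl: 1.96 / 0.6454 = 3.037 ppm.
FC to add: 3.037 − 0.3 = 2.737 mg/L as Cl₂.
Cl₂ equivalent: 2.737 mg/L × 689,000 L = 1886 g.
Product at 12.6% available Cl: 1886 / 0.126 = 14,970 g.
Volume: 14,970 g ÷ 1.17 g/mL = 12,790 mL.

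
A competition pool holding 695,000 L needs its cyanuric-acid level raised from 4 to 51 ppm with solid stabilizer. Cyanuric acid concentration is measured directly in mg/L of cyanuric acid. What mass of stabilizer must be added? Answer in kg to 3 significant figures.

32.7 kg

CYA to add: (51 − 4) = 47 mg/L × 695,000 L = 32,660 g cyanuric acid.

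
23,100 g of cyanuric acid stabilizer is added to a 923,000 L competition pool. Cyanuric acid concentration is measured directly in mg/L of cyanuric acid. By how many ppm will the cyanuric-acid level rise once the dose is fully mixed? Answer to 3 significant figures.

Rise: 23,100 g / 923,000 L × 1000 = 25.03 mg/L.

25.0 ppm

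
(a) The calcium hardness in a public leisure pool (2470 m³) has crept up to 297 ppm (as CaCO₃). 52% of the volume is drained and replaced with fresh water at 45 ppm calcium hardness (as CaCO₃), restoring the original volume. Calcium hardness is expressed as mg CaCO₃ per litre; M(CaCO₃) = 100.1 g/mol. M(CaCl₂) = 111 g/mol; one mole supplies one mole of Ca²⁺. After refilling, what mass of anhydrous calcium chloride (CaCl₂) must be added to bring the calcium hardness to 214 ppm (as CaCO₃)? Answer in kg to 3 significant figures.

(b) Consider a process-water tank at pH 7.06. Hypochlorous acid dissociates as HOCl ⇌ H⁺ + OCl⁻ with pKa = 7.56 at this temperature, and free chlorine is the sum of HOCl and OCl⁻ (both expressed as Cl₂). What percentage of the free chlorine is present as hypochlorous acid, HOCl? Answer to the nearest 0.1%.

(a) Volume: 2470 m³ = 2,470,000 L.
(a) After draining 52% and refilling: 297 × 0.48 + 45 × 0.52 = 165.96 ppm.
(a) Deficit to target: 214 − 165.96 = 48.04 mg/L.
(a) As CaCO₃: 48.04 mg/L × 2,470,000 L = 118,700 g; ÷ 100.1 = 1185 mol Ca²⁺.
(a) Mass: 1185 × 111 = 131,600 g.

(b) [OCl⁻]/[HOCl] = 10^(pH − pKa) = 10^(7.06 − 7.56) = 10^-0.50 = 0.3162.
(b) Fraction as HOCl = 1 / (1 + 0.3162) = 0.7597.

(a) 132 kg; (b) 76.0%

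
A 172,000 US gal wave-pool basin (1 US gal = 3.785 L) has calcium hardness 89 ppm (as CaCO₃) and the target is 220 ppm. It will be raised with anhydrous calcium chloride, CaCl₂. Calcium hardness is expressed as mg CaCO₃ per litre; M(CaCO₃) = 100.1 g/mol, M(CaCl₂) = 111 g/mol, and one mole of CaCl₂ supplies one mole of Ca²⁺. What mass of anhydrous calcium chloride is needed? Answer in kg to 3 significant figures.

94.6 kg

Volume: 172,000 US gal × 3.785 L/gal = 651,020 L.
Hardness to add: (220 − 89) = 131 mg/L as CaCO₃ × 651,020 L = 85,280 g as CaCO₃.
Moles of Ca²⁺ (1 mol Ca²⁺ ≡ 1 mol CaCO₃): 85,280 / 100.1 g/mol = 852 mol.
Mass of CaCl₂: 852 × 111 = 94,570 g.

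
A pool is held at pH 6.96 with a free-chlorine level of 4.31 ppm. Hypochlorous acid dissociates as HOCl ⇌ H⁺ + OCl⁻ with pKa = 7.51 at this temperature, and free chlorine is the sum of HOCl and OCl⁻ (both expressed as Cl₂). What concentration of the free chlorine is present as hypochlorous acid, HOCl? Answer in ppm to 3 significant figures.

[OCl⁻]/[HOCl] = 10^(pH − pKa) = 10^(6.96 − 7.51) = 10^-0.55 = 0.2818.
Fraction as HOCl = 1 / (1 + 0.2818) = 0.7801.
HOCl = 0.7801 × 4.31 ppm = 3.362 ppm.

3.36 ppm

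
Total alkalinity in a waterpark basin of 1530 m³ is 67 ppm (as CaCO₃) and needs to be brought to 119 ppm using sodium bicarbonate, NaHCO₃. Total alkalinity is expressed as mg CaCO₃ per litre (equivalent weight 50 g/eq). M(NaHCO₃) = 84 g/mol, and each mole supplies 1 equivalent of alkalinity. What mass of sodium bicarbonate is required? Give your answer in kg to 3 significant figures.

134 kg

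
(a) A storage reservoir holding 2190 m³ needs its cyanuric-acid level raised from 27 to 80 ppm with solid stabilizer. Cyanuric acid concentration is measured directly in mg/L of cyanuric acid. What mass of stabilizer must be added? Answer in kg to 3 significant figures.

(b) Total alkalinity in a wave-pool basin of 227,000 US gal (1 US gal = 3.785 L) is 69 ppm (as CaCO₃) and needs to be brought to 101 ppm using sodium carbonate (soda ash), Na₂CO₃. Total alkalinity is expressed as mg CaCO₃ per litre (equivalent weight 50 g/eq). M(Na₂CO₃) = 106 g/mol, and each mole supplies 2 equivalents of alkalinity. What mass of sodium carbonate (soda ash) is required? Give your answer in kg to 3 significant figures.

(a) 116 kg; (b) 29.1 kg

(a) Volume: 2190 m³ = 2,190,000 L.
(a) CYA to add: (80 − 27) = 53 mg/L × 2,190,000 L = 116,100 g cyanuric acid.

(b) Volume: 227,000 US gal × 3.785 L/gal = 859,195 L.
(b) Alkalinity to add: (101 − 69) = 32 mg/L as CaCO₃ × 859,195 L = 27,490 g as CaCO₃.
(b) Equivalents: 27,490 g ÷ 50 g/eq = 549.9 eq.
(b) Each mole of Na₂CO₃ supplies 2 eq, so 549.9 / 2 = 274.9 mol.
(b) Mass: 274.9 mol × 106 g/mol = 29,140 g.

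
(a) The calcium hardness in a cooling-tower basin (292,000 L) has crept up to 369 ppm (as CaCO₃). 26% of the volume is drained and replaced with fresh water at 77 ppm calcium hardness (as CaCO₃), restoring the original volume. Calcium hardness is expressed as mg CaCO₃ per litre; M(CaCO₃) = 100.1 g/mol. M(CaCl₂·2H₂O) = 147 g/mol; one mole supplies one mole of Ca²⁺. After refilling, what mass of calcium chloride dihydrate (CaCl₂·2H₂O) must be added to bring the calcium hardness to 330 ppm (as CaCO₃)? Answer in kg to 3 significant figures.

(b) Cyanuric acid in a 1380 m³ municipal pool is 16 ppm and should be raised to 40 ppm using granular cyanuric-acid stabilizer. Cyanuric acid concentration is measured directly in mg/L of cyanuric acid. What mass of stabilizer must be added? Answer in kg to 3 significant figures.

(a) 15.8 kg; (b) 33.1 kg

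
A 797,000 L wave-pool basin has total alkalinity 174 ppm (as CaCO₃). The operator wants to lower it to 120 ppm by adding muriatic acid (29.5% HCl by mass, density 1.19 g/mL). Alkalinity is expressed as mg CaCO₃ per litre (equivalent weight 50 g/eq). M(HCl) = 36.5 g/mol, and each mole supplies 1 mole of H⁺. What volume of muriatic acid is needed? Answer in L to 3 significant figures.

89.5 L

Alkalinity to neutralize: (174 − 120) = 54 mg/L as CaCO₃ × 797,000 L = 43,040 g as CaCO₃.
Equivalents of H⁺ required: 43,040 ÷ 50 g/eq = 860.8 eq = 860.8 mol HCl.
Mass of HCl: 860.8 × 36.5 = 31,420 g.
Mass of 29.5% solution: 31,420 / 0.295 = 106,500 g.
Volume: 106,500 g ÷ 1.19 g/mL = 89,500 mL.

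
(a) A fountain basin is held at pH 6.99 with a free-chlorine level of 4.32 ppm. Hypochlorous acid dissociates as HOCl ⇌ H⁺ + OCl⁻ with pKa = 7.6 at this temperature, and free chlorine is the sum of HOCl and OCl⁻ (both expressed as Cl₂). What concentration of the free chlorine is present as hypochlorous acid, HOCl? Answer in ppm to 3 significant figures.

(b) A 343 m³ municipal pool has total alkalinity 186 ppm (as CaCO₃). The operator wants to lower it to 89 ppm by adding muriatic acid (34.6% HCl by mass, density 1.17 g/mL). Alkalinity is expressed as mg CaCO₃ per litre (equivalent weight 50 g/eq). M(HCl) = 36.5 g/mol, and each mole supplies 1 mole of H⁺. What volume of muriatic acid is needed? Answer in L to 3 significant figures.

(a) [OCl⁻]/[HOCl] = 10^(pH − pKa) = 10^(6.99 − 7.6) = 10^-0.61 = 0.2455.
(a) Fraction as HOCl = 1 / (1 + 0.2455) = 0.8029.
(a) HOCl = 0.8029 × 4.32 ppm = 3.469 ppm.

(b) Volume: 343 m³ = 343,000 L.
(b) Alkalinity to neutralize: (186 − 89) = 97 mg/L as CaCO₃ × 343,000 L = 33,270 g as CaCO₃.
(b) Equivalents of H⁺ required: 33,270 ÷ 50 g/eq = 665.4 eq = 665.4 mol HCl.
(b) Mass of HCl: 665.4 × 36.5 = 24,290 g.
(b) Mass of 34.6% solution: 24,290 / 0.346 = 70,200 g.
(b) Volume: 70,200 g ÷ 1.17 g/mL = 60,000 mL.

(a) 3.47 ppm; (b) 60.0 L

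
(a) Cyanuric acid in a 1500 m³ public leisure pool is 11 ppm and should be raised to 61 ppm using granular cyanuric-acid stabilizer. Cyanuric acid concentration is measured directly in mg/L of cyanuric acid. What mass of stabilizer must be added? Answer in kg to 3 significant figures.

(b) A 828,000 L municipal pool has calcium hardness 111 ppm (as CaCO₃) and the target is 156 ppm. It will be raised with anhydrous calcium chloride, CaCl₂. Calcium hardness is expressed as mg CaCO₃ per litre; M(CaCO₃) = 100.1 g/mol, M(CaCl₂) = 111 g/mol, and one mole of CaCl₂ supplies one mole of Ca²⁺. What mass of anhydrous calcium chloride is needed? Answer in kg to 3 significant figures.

(a) Volume: 1500 m³ = 1,500,000 L.
(a) CYA to add: (61 − 11) = 50 mg/L × 1,500,000 L = 75,000 g cyanuric acid.

(b) Hardness to add: (156 − 111) = 45 mg/L as CaCO₃ × 828,000 L = 37,260 g as CaCO₃.
(b) Moles of Ca²⁺ (1 mol Ca²⁺ ≡ 1 mol CaCO₃): 37,260 / 100.1 g/mol = 372.2 mol.
(b) Mass of CaCl₂: 372.2 × 111 = 41,320 g.

(a) 75.0 kg; (b) 41.3 kg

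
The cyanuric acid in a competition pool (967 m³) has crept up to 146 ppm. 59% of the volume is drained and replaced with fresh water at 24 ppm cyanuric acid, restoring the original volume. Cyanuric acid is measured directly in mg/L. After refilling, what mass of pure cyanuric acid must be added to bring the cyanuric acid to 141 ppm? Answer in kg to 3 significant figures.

Volume: 967 m³ = 967,000 L.
After draining 59% and refilling: 146 × 0.41 + 24 × 0.59 = 74.02 ppm.
Deficit to target: 141 − 74.02 = 66.98 mg/L.
Mass: 66.98 mg/L × 967,000 L = 64,770 g cyanuric acid.

64.8 kg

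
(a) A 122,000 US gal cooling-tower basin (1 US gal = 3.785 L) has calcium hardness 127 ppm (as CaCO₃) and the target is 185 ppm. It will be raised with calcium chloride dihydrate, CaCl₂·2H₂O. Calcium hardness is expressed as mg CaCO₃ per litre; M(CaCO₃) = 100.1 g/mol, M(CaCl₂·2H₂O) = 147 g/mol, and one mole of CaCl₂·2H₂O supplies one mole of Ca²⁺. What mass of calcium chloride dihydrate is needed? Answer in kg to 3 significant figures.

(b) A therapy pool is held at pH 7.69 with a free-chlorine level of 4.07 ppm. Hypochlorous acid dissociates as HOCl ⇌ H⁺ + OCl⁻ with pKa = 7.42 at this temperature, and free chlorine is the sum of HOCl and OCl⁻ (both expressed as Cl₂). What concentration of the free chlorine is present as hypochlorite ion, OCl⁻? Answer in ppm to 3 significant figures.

(a) 39.3 kg; (b) 2.65 ppm

(a) Volume: 122,000 US gal × 3.785 L/gal = 461,770 L.
(a) Hardness to add: (185 − 127) = 58 mg/L as CaCO₃ × 461,770 L = 26,780 g as CaCO₃.
(a) Moles of Ca²⁺ (1 mol Ca²⁺ ≡ 1 mol CaCO₃): 26,780 / 100.1 g/mol = 267.6 mol.
(a) Mass of CaCl₂·2H₂O: 267.6 × 147 = 39,330 g.

(b) [OCl⁻]/[HOCl] = 10^(pH − pKa) = 10^(7.69 − 7.42) = 10^0.27 = 1.862.
(b) Fraction as HOCl = 1 / (1 + 1.862) = 0.3494.
(b) OCl⁻ = (1 − 0.3494) × 4.07 ppm = 2.648 ppm.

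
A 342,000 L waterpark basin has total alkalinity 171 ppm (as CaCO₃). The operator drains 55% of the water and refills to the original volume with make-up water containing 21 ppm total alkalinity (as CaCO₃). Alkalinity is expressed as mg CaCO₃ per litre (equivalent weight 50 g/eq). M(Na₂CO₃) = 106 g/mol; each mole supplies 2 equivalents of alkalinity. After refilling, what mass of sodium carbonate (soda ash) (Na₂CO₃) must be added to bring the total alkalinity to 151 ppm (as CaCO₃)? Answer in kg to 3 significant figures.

After draining 55% and refilling: 171 × 0.45 + 21 × 0.55 = 88.5 ppm.
Deficit to target: 151 − 88.5 = 62.5 mg/L.
As CaCO₃: 62.5 mg/L × 342,000 L = 21,380 g; ÷ 50 g/eq ÷ 2 = 213.8 mol Na₂CO₃.
Mass: 213.8 × 106 = 22,660 g.

22.7 kg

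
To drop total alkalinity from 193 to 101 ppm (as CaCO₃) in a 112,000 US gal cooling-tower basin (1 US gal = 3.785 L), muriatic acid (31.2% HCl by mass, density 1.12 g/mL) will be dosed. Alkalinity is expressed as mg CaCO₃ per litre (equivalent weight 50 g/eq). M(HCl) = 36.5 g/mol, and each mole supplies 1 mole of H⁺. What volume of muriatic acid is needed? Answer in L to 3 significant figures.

81.5 L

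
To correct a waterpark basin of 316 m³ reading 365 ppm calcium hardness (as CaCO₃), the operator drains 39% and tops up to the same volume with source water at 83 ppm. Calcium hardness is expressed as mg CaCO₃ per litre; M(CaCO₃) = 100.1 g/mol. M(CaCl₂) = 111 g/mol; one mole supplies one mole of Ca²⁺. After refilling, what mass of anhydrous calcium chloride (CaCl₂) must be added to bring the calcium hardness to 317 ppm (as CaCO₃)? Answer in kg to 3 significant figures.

21.7 kg

Volume: 316 m³ = 316,000 L.
After draining 39% and refilling: 365 × 0.61 + 83 × 0.39 = 255.02 ppm.
Deficit to target: 317 − 255.02 = 61.98 mg/L.
As CaCO₃: 61.98 mg/L × 316,000 L = 19,590 g; ÷ 100.1 = 195.7 mol Ca²⁺.
Mass: 195.7 × 111 = 21,720 g.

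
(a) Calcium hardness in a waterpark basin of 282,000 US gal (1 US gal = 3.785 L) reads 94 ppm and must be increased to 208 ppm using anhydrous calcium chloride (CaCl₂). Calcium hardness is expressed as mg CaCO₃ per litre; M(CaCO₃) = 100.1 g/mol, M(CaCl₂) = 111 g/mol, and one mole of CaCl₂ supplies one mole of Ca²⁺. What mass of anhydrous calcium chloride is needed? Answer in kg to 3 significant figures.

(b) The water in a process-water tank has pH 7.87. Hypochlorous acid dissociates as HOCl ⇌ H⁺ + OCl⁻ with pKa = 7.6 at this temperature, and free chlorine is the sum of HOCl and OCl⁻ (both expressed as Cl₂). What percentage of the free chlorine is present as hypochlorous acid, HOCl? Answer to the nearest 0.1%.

(a) 135 kg; (b) 34.9%

(a) Volume: 282,000 US gal × 3.785 L/gal = 1,067,370 L.
(a) Hardness to add: (208 − 94) = 114 mg/L as CaCO₃ × 1,067,370 L = 121,700 g as CaCO₃.
(a) Moles of Ca²⁺ (1 mol Ca²⁺ ≡ 1 mol CaCO₃): 121,700 / 100.1 g/mol = 1216 mol.
(a) Mass of CaCl₂: 1216 × 111 = 134,900 g.

(b) [OCl⁻]/[HOCl] = 10^(pH − pKa) = 10^(7.87 − 7.6) = 10^0.27 = 1.862.
(b) Fraction as HOCl = 1 / (1 + 1.862) = 0.3494.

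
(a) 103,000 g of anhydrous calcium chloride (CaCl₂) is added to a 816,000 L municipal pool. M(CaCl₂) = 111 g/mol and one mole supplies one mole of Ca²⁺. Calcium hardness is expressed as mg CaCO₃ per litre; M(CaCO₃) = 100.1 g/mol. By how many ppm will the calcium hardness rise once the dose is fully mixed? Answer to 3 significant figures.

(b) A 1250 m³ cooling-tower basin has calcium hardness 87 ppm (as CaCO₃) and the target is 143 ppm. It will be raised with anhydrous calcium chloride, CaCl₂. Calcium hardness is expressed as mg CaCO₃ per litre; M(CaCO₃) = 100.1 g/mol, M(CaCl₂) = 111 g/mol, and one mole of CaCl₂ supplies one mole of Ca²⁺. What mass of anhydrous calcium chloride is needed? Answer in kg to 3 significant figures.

(a) Moles of Ca²⁺: 103,000 g ÷ 111 g/mol = 927.9 mol.
(a) As CaCO₃: 927.9 mol × 100.1 g/mol = 92,890 g.
(a) Rise: 92,890 g / 816,000 L × 1000 = 113.8 mg/L.

(b) Volume: 1250 m³ = 1,250,000 L.
(b) Hardness to add: (143 − 87) = 56 mg/L as CaCO₃ × 1,250,000 L = 70,000 g as CaCO₃.
(b) Moles of Ca²⁺ (1 mol Ca²⁺ ≡ 1 mol CaCO₃): 70,000 / 100.1 g/mol = 699.3 mol.
(b) Mass of CaCl₂: 699.3 × 111 = 77,620 g.

(a) 114 ppm; (b) 77.6 kg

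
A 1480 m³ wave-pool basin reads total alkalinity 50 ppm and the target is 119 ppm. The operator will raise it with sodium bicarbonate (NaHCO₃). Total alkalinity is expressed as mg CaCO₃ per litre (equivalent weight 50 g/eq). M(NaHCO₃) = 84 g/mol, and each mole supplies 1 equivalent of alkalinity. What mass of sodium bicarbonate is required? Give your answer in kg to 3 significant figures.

Volume: 1480 m³ = 1,480,000 L.
Alkalinity to add: (119 − 50) = 69 mg/L as CaCO₃ × 1,480,000 L = 102,100 g as CaCO₃.
Equivalents: 102,100 g ÷ 50 g/eq = 2042 eq.
NaHCO₃ supplies 1 eq per mole → 2042 mol.
Mass: 2042 mol × 84 g/mol = 171,600 g.

172 kg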